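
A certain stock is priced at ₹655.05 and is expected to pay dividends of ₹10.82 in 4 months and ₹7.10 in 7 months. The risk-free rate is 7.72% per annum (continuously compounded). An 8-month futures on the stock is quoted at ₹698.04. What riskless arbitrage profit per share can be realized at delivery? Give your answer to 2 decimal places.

₹26.64 per share

PV(dividends) I = 10.82·e^(−0.0772·4/12) + 7.10·e^(−0.0772·7/12) = 17.3325
Fair futures F* = (S − I)·e^(rT) = (655.05 − 17.3325)·e^0.051467 = 637.7175 × 1.052814 = 671.3979
Market ₹698.04 > fair 671.3979: forward overpriced → cash-and-carry (borrow at r, buy the stock and collect the dividends, short the forward).
Profit at T = |F_mkt − F*| = |698.04 − 671.3979| = ₹26.64 per share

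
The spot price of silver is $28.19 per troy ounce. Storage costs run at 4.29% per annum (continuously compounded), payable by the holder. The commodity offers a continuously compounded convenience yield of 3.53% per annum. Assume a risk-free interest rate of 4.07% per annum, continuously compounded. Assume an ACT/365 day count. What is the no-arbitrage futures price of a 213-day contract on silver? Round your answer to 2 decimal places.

Net carry = r + u − y = 0.0407 + 0.0429 − 0.0353 = 0.0483
F = S·e^((r+u−y)T) = 28.19 · e^(0.0483 × 213/365) = 28.19 · e^0.028186
= 28.19 × 1.028587 = $29.00 per troy ounce

$29.00 per troy ounce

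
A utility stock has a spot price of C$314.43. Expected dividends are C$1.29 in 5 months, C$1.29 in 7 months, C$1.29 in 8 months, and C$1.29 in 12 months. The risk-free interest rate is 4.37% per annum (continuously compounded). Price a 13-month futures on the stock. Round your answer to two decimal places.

C$324.42

PV(dividends) I = 1.29·e^(−0.0437·5/12) + 1.29·e^(−0.0437·7/12) + 1.29·e^(−0.0437·8/12) + 1.29·e^(−0.0437·12/12)
I = 1.2667 + 1.2575 + 1.2530 + 1.2348 = 5.0120
F = (S − I)·e^(rT) = (314.43 − 5.0120) · e^(0.0437·13/12)
= 309.4180 · e^0.047342 = 309.4180 × 1.048481 = C$324.42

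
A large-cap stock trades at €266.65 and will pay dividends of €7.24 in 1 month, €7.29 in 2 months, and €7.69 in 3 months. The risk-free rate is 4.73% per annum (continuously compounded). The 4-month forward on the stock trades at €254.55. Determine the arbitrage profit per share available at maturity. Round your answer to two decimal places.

PV(dividends) I = 7.24·e^(−0.0473·1/12) + 7.29·e^(−0.0473·2/12) + 7.69·e^(−0.0473·3/12) = 22.0439
Fair forward F* = (S − I)·e^(rT) = (266.65 − 22.0439)·e^0.015767 = 244.6061 × 1.015892 = 248.4934
Market €254.55 > fair 248.4934: forward overpriced → cash-and-carry (borrow at r, buy the stock and collect the dividends, short the forward).
Profit at T = |F_mkt − F*| = |254.55 − 248.4934| = €6.06 per share

€6.06 per share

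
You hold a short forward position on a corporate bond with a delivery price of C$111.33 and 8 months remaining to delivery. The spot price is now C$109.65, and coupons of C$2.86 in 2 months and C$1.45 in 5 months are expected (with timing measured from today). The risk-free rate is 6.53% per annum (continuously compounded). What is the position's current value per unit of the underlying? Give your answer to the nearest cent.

C$1.18

PV(remaining coupons) I = 2.86·e^(−0.0653·2/12) + 1.45·e^(−0.0653·5/12) = 4.2401
Current forward F = (S − I)·e^(rT) = (109.65 − 4.2401)·e^(0.0653·8/12) = 105.4099 × 1.044495 = 110.1001
Value (long) = (F − K)·e^(−rT) = (110.1001 − 111.33) × 0.957401 = -1.1775
Short position value = −(long value) = C$1.18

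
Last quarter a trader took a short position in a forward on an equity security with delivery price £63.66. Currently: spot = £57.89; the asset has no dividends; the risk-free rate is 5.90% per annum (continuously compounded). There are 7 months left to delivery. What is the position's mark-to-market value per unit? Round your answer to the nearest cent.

Current fair forward for the remaining 7 months: F = S·e^(r·T), r = 0.0590
F = 57.89 · e^(0.0590 × 7/12) = 57.89 × 1.035016 = 59.9171
Value of long forward = (F − K)·e^(−rT) = (59.9171 − 63.66) · e^(−0.0590·7/12)
= -3.7429 × 0.966169 = -3.62
Short position value = −(long value) = £3.62

£3.62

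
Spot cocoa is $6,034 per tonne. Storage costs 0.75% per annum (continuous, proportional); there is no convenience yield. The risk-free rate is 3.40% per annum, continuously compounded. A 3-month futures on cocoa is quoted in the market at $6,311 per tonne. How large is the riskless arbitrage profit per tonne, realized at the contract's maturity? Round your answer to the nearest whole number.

$214 per tonne

Fair futures: F* = S·e^(carry·T), with carry = (r + u) = 0.0340 + 0.0075 = 0.0415
F* = 6034 · e^(0.0415 × 3/12) = 6034 · e^0.010375 = 6034 × 1.010429 = $6096.9286
Market $6311 > fair $6096.9286: forward overpriced → cash-and-carry (buy spot, short the forward).
At maturity, profit = |F_mkt − F*| = |6311 − 6096.9286| = $214 per tonne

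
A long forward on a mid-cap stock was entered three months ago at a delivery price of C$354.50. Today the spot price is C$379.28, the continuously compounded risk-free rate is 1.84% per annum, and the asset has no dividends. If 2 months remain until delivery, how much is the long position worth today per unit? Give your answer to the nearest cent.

Current fair forward for the remaining 2 months: F = S·e^(r·T), r = 0.0184
F = 379.28 · e^(0.0184 × 2/12) = 379.28 × 1.003071 = 380.4448
Value of long forward = (F − K)·e^(−rT) = (380.4448 − 354.50) · e^(−0.0184·2/12)
= 25.9448 × 0.996938 = 25.87

C$25.87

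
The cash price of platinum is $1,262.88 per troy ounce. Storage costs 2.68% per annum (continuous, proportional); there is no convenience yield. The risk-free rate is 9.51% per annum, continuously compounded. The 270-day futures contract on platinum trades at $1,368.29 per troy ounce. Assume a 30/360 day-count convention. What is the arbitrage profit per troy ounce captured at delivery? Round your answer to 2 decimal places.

$15.49 per troy ounce

Fair futures: F* = S·e^(carry·T), with carry = (r + u) = 0.0951 + 0.0268 = 0.1219
F* = 1262.88 · e^(0.1219 × 270/360) = 1262.88 · e^0.09142500 = 1262.88 × 1.09573459 = $1383.7813
Market $1368.29 < fair $1383.7813: forward underpriced → reverse cash-and-carry (short spot, go long the forward).
At maturity, profit = |F_mkt − F*| = |1368.29 − 1383.7813| = $15.49 per troy ounce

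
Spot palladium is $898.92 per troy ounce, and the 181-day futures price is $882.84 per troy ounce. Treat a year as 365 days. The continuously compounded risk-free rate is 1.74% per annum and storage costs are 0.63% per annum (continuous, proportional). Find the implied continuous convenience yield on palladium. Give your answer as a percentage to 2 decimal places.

6.01%

F = S·e^((r+u−y)T) ⇒ (r+u−y) = ln(F/S)/T
ln(882.84/898.92) = -0.018050; /T ⇒ -0.036399
y = r + u − ln(F/S)/T = 0.0174 + 0.0063 + 0.036399 = 0.060099
y = 6.01%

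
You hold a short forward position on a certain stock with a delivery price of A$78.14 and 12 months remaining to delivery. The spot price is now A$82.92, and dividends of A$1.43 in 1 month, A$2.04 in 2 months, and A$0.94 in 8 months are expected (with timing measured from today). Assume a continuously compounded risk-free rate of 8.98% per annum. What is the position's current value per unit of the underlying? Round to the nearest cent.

-A$7.18

PV(remaining dividends) I = 1.43·e^(−0.0898·1/12) + 2.04·e^(−0.0898·2/12) + 0.94·e^(−0.0898·8/12) = 4.3144
Current forward F = (S − I)·e^(rT) = (82.92 − 4.3144)·e^(0.0898·12/12) = 78.6056 × 1.093955 = 85.9910
Value (long) = (F − K)·e^(−rT) = (85.9910 − 78.14) × 0.914114 = 7.1767
Short position value = −(long value) = -A$7.18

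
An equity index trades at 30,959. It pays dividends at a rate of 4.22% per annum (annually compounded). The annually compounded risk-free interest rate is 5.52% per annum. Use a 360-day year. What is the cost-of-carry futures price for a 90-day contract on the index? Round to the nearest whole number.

31,055

F = S · (1+r)^T / (1+q)^T
= 30959 × 1.013523 / 1.010387 = 30959 × 1.003104
F = 31,055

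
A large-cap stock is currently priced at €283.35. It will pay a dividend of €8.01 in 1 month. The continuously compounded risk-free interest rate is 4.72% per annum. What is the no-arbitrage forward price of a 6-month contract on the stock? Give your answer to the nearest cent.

€281.95

PV(dividends) I = 8.01·e^(−0.0472·1/12)
I = 7.9786
F = (S − I)·e^(rT) = (283.35 − 7.9786) · e^(0.0472·6/12)
= 275.3714 · e^0.023600 = 275.3714 × 1.023881 = €281.95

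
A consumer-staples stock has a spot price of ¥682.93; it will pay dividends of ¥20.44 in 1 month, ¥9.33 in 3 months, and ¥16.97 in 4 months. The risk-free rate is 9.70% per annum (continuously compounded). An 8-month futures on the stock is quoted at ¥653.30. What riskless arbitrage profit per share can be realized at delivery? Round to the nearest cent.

¥26.38 per share

PV(dividends) I = 20.44·e^(−0.0970·1/12) + 9.33·e^(−0.0970·3/12) + 16.97·e^(−0.0970·4/12) = 45.8120
Fair futures F* = (S − I)·e^(rT) = (682.93 − 45.8120)·e^0.064667 = 637.1180 × 1.066804 = 679.6800
Market ¥653.30 < fair 679.6800: forward underpriced → reverse cash-and-carry (short the stock, invest proceeds at r, pay the dividends, go long the forward).
Profit at T = |F_mkt − F*| = |653.30 − 679.6800| = ¥26.38 per share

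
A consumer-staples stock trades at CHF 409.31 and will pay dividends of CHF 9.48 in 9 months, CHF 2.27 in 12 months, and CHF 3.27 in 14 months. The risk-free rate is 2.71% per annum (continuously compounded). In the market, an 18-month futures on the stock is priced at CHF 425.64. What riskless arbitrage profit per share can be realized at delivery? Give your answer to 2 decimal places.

PV(dividends) I = 9.48·e^(−0.0271·9/12) + 2.27·e^(−0.0271·12/12) + 3.27·e^(−0.0271·14/12) = 14.6668
Fair futures F* = (S − I)·e^(rT) = (409.31 − 14.6668)·e^0.040650 = 394.6432 × 1.041488 = 411.0162
Market CHF 425.64 > fair 411.0162: forward overpriced → cash-and-carry (borrow at r, buy the stock and collect the dividends, short the forward).
Profit at T = |F_mkt − F*| = |425.64 − 411.0162| = CHF 14.62 per share

CHF 14.62 per share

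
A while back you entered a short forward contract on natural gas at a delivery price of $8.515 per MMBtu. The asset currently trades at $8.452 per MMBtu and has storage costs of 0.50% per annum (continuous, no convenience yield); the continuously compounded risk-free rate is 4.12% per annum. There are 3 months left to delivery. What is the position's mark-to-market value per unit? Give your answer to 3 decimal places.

-$0.035 per MMBtu

Current fair forward for the remaining 3 months: F = S·e^((r + u)·T), (r + u) = 0.0412 + 0.0050 = 0.0462
F = 8.452 · e^(0.0462 × 3/12) = 8.452 × 1.011617 = 8.5502
Value of long forward = (F − K)·e^(−rT) = (8.5502 − 8.515) · e^(−0.0412·3/12)
= 0.0352 × 0.989753 = 0.035
Short position value = −(long value) = -$0.035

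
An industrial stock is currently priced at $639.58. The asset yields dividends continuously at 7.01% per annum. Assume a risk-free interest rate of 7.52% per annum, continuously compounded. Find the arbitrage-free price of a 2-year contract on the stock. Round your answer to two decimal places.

$646.14

F = S·e^((r − q)T) = 639.58 · e^((0.0752 − 0.0701) × 2)
= 639.58 · e^0.010200 = 639.58 × 1.010252
F = $646.14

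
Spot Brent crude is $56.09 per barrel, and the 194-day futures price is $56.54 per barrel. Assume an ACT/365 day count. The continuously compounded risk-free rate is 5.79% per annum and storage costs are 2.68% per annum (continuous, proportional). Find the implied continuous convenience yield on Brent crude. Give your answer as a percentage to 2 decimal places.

6.97%

F = S·e^((r+u−y)T) ⇒ (r+u−y) = ln(F/S)/T
ln(56.54/56.09) = 0.007991; /T ⇒ 0.015035
y = r + u − ln(F/S)/T = 0.0579 + 0.0268 − 0.015035 = 0.069665
y = 6.97%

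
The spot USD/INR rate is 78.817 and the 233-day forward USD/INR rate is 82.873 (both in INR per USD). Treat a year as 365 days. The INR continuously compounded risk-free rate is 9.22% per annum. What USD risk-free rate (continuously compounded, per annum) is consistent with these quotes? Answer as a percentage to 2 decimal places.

1.36%

F = S·e^((r_INR − r_USD)T) ⇒ r_USD = r_INR − ln(F/S)/T
ln(82.873/78.817) = 0.050181; /(233/365) = 0.078610
r_USD = 0.0922 − 0.078610 = 0.013590
r_USD = 1.36%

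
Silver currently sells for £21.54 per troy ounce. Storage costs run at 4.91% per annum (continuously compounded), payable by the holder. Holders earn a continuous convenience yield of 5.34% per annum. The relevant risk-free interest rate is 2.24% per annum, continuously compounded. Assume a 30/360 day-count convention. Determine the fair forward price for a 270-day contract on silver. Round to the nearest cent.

£21.83 per troy ounce

Net carry = r + u − y = 0.0224 + 0.0491 − 0.0534 = 0.0181
F = S·e^((r+u−y)T) = 21.54 · e^(0.0181 × 270/360) = 21.54 · e^0.013575
= 21.54 × 1.013668 = £21.83 per troy ounce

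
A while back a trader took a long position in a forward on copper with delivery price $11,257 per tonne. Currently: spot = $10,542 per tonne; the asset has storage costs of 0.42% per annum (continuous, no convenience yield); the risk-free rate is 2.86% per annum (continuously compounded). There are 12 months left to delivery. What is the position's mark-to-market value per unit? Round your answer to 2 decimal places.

Current fair forward for the remaining 12 months: F = S·e^((r + u)·T), (r + u) = 0.0286 + 0.0042 = 0.0328
F = 10542 · e^(0.0328 × 12/12) = 10542 × 1.03334385 = 10893.5109
Value of long forward = (F − K)·e^(−rT) = (10893.5109 − 11257) · e^(−0.0286·12/12)
= -363.4891 × 0.97180511 = -353.24

-$353.24 per tonne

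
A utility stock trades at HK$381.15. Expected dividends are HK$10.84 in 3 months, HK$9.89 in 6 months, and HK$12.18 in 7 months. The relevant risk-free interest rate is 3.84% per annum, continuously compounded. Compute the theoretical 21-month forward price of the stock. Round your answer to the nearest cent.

PV(dividends) I = 10.84·e^(−0.0384·3/12) + 9.89·e^(−0.0384·6/12) + 12.18·e^(−0.0384·7/12)
I = 10.7364 + 9.7019 + 11.9102 = 32.3485
F = (S − I)·e^(rT) = (381.15 − 32.3485) · e^(0.0384·21/12)
= 348.8015 · e^0.067200 = 348.8015 × 1.069509 = HK$373.05

HK$373.05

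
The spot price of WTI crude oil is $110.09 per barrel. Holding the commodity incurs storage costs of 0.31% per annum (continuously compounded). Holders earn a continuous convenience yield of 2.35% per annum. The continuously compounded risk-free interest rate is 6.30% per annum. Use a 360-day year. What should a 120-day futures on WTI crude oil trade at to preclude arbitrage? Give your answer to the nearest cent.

Net carry = r + u − y = 0.0630 + 0.0031 − 0.0235 = 0.0426
F = S·e^((r+u−y)T) = 110.09 · e^(0.0426 × 120/360) = 110.09 · e^0.014200
= 110.09 × 1.014301 = $111.66 per barrel

$111.66 per barrel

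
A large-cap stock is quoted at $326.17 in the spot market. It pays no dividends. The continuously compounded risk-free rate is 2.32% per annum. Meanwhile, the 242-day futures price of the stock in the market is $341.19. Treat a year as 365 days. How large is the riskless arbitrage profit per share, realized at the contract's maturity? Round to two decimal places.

$9.96 per share

Fair futures: F* = S·e^(carry·T), with carry = r = 0.0232
F* = 326.17 · e^(0.0232 × 242/365) = 326.17 · e^0.015382 = 326.17 × 1.015501 = $331.2260
Market $341.19 > fair $331.2260: forward overpriced → cash-and-carry (buy spot, short the forward).
At maturity, profit = |F_mkt − F*| = |341.19 − 331.2260| = $9.96 per share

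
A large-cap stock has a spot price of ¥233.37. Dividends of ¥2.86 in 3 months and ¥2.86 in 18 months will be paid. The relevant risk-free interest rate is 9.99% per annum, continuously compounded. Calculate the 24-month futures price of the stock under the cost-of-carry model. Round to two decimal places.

PV(dividends) I = 2.86·e^(−0.0999·3/12) + 2.86·e^(−0.0999·18/12)
I = 2.7895 + 2.4620 = 5.2515
F = (S − I)·e^(rT) = (233.37 − 5.2515) · e^(0.0999·24/12)
= 228.1185 · e^0.199800 = 228.1185 × 1.221159 = ¥278.57

¥278.57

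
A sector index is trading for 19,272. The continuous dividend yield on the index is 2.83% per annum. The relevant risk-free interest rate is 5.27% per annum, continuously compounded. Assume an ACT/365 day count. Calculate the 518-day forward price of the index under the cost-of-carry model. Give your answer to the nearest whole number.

19,951

F = S·e^((r − q)T) = 19272 · e^((0.0527 − 0.0283) × 518/365)
= 19272 · e^0.034628 = 19272 × 1.035235
F = 19,951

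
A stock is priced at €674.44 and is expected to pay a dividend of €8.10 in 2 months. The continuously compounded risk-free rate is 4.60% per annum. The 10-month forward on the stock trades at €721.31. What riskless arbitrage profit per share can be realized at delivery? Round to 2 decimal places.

PV(dividends) I = 8.10·e^(−0.0460·2/12) = 8.0381
Fair forward F* = (S − I)·e^(rT) = (674.44 − 8.0381)·e^0.038333 = 666.4019 × 1.039077 = 692.4429
Market €721.31 > fair 692.4429: forward overpriced → cash-and-carry (borrow at r, buy the stock and collect the dividends, short the forward).
Profit at T = |F_mkt − F*| = |721.31 − 692.4429| = €28.87 per share

€28.87 per share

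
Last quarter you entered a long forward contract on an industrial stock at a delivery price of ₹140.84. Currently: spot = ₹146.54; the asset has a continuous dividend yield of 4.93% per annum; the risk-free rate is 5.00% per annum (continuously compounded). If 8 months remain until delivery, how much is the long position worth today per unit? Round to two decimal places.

₹5.58

Current fair forward for the remaining 8 months: F = S·e^((r − q)·T), (r − q) = 0.0500 − 0.0493 = 0.0007
F = 146.54 · e^(0.0007 × 8/12) = 146.54 × 1.000467 = 146.6084
Value of long forward = (F − K)·e^(−rT) = (146.6084 − 140.84) · e^(−0.0500·8/12)
= 5.7684 × 0.967216 = 5.58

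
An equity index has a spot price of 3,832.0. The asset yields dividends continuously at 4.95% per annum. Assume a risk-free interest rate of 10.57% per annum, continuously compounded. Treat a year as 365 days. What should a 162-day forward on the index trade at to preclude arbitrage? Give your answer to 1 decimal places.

3,928.8

F = S·e^((r − q)T) = 3832.0 · e^((0.1057 − 0.0495) × 162/365)
= 3832.0 · e^0.024944 = 3832.0 × 1.025258
F = 3,928.8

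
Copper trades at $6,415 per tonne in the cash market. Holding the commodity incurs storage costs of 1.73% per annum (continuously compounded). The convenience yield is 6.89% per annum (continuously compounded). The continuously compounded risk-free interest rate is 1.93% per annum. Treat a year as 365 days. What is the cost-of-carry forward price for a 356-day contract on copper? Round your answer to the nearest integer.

$6,216 per tonne

Net carry = r + u − y = 0.0193 + 0.0173 − 0.0689 = -0.0323
F = S·e^((r+u−y)T) = 6415 · e^(-0.0323 × 356/365) = 6415 · e^-0.031504
= 6415 × 0.968987 = $6,216 per tonne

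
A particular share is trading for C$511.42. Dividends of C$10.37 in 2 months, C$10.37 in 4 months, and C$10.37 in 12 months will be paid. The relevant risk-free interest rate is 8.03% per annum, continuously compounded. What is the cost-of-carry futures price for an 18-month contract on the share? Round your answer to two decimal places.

C$543.16

PV(dividends) I = 10.37·e^(−0.0803·2/12) + 10.37·e^(−0.0803·4/12) + 10.37·e^(−0.0803·12/12)
I = 10.2321 + 10.0961 + 9.5698 = 29.8980
F = (S − I)·e^(rT) = (511.42 − 29.8980) · e^(0.0803·18/12)
= 481.5220 · e^0.120450 = 481.5220 × 1.128004 = C$543.16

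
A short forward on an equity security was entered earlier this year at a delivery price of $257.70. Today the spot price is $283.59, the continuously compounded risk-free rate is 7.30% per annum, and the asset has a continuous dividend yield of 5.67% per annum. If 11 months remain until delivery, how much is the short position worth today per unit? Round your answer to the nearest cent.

-$28.21

Current fair forward for the remaining 11 months: F = S·e^((r − q)·T), (r − q) = 0.0730 − 0.0567 = 0.0163
F = 283.59 · e^(0.0163 × 11/12) = 283.59 × 1.015054 = 287.8592
Value of long forward = (F − K)·e^(−rT) = (287.8592 − 257.70) · e^(−0.0730·11/12)
= 30.1592 × 0.935273 = 28.21
Short position value = −(long value) = -$28.21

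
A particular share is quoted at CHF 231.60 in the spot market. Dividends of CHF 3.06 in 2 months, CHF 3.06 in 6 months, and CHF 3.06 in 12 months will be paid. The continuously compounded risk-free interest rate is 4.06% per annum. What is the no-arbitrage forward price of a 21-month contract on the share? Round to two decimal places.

PV(dividends) I = 3.06·e^(−0.0406·2/12) + 3.06·e^(−0.0406·6/12) + 3.06·e^(−0.0406·12/12)
I = 3.0394 + 2.9985 + 2.9383 = 8.9762
F = (S − I)·e^(rT) = (231.60 − 8.9762) · e^(0.0406·21/12)
= 222.6238 · e^0.071050 = 222.6238 × 1.073635 = CHF 239.02

CHF 239.02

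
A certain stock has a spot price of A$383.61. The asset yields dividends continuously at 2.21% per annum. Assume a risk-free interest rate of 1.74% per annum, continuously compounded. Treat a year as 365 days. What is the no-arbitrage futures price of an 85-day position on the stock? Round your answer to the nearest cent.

A$383.19

F = S·e^((r − q)T) = 383.61 · e^((0.0174 − 0.0221) × 85/365)
= 383.61 · e^-0.001095 = 383.61 × 0.998906
F = A$383.19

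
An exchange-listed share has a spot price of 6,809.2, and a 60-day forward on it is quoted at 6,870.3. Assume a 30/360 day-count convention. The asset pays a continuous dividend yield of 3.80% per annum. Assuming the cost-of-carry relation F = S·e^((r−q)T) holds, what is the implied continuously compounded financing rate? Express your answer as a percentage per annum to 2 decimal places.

From F = S·e^((r−q)T): (r − q) = ln(F/S)/T
ln(6870.3/6809.2) = ln(1.008973) = 0.008933
(r − q) = 0.008933 / (60/360) = 0.053598
r = ln(F/S)/T + q = 0.053598 + 0.0380 = 0.091598
r = 9.16%

9.16%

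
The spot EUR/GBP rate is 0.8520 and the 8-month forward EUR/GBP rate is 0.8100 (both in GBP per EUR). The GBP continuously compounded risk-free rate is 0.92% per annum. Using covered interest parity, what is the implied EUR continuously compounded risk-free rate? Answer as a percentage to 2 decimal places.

F = S·e^((r_GBP − r_EUR)T) ⇒ r_EUR = r_GBP − ln(F/S)/T
ln(0.8100/0.8520) = -0.050552; /(8/12) = -0.075828
r_EUR = 0.0092 + 0.075828 = 0.085028
r_EUR = 8.50%

8.50%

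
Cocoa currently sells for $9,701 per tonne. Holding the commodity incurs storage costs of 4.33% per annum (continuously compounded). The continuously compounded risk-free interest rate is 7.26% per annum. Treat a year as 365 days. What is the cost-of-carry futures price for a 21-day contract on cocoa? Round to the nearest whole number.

$9,766 per tonne

Net carry = r + u − y = 0.0726 + 0.0433 − 0.0000 = 0.1159
F = S·e^((r+u−y)T) = 9701 · e^(0.1159 × 21/365) = 9701 · e^0.006668
= 9701 × 1.006690 = $9,766 per tonne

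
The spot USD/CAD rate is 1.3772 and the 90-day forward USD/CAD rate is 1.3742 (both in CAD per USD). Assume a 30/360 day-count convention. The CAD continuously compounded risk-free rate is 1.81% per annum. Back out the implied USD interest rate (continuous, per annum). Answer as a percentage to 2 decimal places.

F = S·e^((r_CAD − r_USD)T) ⇒ r_USD = r_CAD − ln(F/S)/T
ln(1.3742/1.3772) = -0.002181; /(90/360) = -0.008724
r_USD = 0.0181 + 0.008724 = 0.026824
r_USD = 2.68%

2.68%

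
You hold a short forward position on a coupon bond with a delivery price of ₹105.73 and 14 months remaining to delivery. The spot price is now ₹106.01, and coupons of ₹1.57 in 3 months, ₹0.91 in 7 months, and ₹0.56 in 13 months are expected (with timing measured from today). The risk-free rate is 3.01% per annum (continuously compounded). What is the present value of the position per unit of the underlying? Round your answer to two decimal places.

PV(remaining coupons) I = 1.57·e^(−0.0301·3/12) + 0.91·e^(−0.0301·7/12) + 0.56·e^(−0.0301·13/12) = 2.9944
Current forward F = (S − I)·e^(rT) = (106.01 − 2.9944)·e^(0.0301·14/12) = 103.0156 × 1.035741 = 106.6975
Value (long) = (F − K)·e^(−rT) = (106.6975 − 105.73) × 0.965493 = 0.9341
Short position value = −(long value) = -₹0.93

-₹0.93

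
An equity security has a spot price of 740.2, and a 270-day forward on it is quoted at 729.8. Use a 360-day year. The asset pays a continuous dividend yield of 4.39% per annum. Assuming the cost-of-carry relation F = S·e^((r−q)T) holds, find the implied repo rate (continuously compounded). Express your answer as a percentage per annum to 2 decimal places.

2.50%

From F = S·e^((r−q)T): (r − q) = ln(F/S)/T
ln(729.8/740.2) = ln(0.985950) = -0.014150
(r − q) = -0.014150 / (270/360) = -0.018867
r = ln(F/S)/T + q = -0.018867 + 0.0439 = 0.025033
r = 2.50%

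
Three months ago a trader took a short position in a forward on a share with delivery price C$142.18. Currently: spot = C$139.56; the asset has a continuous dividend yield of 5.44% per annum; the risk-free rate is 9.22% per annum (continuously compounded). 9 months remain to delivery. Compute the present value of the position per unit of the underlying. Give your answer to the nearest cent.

-C$1.30

Current fair forward for the remaining 9 months: F = S·e^((r − q)·T), (r − q) = 0.0922 − 0.0544 = 0.0378
F = 139.56 · e^(0.0378 × 9/12) = 139.56 × 1.028756 = 143.5732
Value of long forward = (F − K)·e^(−rT) = (143.5732 − 142.18) · e^(−0.0922·9/12)
= 1.3932 × 0.933187 = 1.30
Short position value = −(long value) = -C$1.30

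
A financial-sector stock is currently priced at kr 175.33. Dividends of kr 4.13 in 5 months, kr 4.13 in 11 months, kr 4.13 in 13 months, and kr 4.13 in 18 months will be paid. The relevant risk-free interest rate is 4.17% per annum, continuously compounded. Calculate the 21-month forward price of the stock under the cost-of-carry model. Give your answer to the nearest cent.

PV(dividends) I = 4.13·e^(−0.0417·5/12) + 4.13·e^(−0.0417·11/12) + 4.13·e^(−0.0417·13/12) + 4.13·e^(−0.0417·18/12)
I = 4.0589 + 3.9751 + 3.9476 + 3.8796 = 15.8612
F = (S − I)·e^(rT) = (175.33 − 15.8612) · e^(0.0417·21/12)
= 159.4688 · e^0.072975 = 159.4688 × 1.075704 = kr 171.54

kr 171.54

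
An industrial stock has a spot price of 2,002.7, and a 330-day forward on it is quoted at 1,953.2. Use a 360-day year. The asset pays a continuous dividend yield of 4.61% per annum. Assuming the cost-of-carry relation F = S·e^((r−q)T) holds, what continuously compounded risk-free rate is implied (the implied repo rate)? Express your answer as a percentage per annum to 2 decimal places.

From F = S·e^((r−q)T): (r − q) = ln(F/S)/T
ln(1953.2/2002.7) = ln(0.975283) = -0.025028
(r − q) = -0.025028 / (330/360) = -0.027303
r = ln(F/S)/T + q = -0.027303 + 0.0461 = 0.018797
r = 1.88%

1.88%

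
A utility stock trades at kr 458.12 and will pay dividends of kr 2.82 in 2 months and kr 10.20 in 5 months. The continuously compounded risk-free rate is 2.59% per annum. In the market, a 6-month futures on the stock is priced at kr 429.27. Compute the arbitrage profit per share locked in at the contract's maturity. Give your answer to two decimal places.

kr 21.75 per share

PV(dividends) I = 2.82·e^(−0.0259·2/12) + 10.20·e^(−0.0259·5/12) = 12.8984
Fair futures F* = (S − I)·e^(rT) = (458.12 − 12.8984)·e^0.012950 = 445.2216 × 1.013034 = 451.0246
Market kr 429.27 < fair 451.0246: forward underpriced → reverse cash-and-carry (short the stock, invest proceeds at r, pay the dividends, go long the forward).
Profit at T = |F_mkt − F*| = |429.27 − 451.0246| = kr 21.75 per share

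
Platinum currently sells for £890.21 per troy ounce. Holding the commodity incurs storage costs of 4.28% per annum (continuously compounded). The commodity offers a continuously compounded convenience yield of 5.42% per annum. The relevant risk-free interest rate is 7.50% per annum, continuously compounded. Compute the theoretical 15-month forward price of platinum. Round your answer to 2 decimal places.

Net carry = r + u − y = 0.0750 + 0.0428 − 0.0542 = 0.0636
F = S·e^((r+u−y)T) = 890.21 · e^(0.0636 × 15/12) = 890.21 · e^0.079500
= 890.21 × 1.082746 = £963.87 per troy ounce

£963.87 per troy ounce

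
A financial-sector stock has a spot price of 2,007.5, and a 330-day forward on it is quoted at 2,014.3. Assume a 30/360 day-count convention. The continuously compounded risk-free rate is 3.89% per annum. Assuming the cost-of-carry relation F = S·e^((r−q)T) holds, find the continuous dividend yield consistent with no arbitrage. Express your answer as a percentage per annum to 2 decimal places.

From F = S·e^((r−q)T): (r − q) = ln(F/S)/T
ln(2014.3/2007.5) = ln(1.003387) = 0.003381
(r − q) = 0.003381 / (330/360) = 0.003688
q = r − ln(F/S)/T = 0.0389 − 0.003688 = 0.035212
q = 3.52%

3.52%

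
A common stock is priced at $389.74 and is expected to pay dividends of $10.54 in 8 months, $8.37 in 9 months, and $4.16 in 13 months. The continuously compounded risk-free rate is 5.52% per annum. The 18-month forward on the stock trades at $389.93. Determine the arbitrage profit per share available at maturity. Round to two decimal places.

$9.44 per share

PV(dividends) I = 10.54·e^(−0.0552·8/12) + 8.37·e^(−0.0552·9/12) + 4.16·e^(−0.0552·13/12) = 22.1083
Fair forward F* = (S − I)·e^(rT) = (389.74 − 22.1083)·e^0.082800 = 367.6317 × 1.086325 = 399.3675
Market $389.93 < fair 399.3675: forward underpriced → reverse cash-and-carry (short the stock, invest proceeds at r, pay the dividends, go long the forward).
Profit at T = |F_mkt − F*| = |389.93 − 399.3675| = $9.44 per share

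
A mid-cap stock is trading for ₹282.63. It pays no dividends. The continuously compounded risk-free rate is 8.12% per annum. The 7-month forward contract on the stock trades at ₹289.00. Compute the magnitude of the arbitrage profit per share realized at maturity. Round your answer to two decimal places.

₹7.34 per share

Fair forward: F* = S·e^(carry·T), with carry = r = 0.0812
F* = 282.63 · e^(0.0812 × 7/12) = 282.63 · e^0.047367 = 282.63 × 1.048507 = ₹296.3395
Market ₹289.00 < fair ₹296.3395: forward underpriced → reverse cash-and-carry (short spot, go long the forward).
At maturity, profit = |F_mkt − F*| = |289.00 − 296.3395| = ₹7.34 per share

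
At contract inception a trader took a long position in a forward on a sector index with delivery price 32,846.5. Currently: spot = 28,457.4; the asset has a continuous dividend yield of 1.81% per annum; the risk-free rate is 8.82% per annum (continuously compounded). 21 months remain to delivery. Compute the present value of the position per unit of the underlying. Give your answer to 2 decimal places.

Current fair forward for the remaining 21 months: F = S·e^((r − q)·T), (r − q) = 0.0882 − 0.0181 = 0.0701
F = 28457.4 · e^(0.0701 × 21/12) = 28457.4 × 1.13051694 = 32171.5728
Value of long forward = (F − K)·e^(−rT) = (32171.5728 − 32846.5) · e^(−0.0882·21/12)
= -674.9272 × 0.85697203 = -578.39

-578.39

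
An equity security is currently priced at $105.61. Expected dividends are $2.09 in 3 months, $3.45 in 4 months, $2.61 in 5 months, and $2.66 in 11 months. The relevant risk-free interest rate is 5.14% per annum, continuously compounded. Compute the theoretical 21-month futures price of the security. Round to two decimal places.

PV(dividends) I = 2.09·e^(−0.0514·3/12) + 3.45·e^(−0.0514·4/12) + 2.61·e^(−0.0514·5/12) + 2.66·e^(−0.0514·11/12)
I = 2.0633 + 3.3914 + 2.5547 + 2.5376 = 10.5470
F = (S − I)·e^(rT) = (105.61 − 10.5470) · e^(0.0514·21/12)
= 95.0630 · e^0.089950 = 95.0630 × 1.094120 = $104.01

$104.01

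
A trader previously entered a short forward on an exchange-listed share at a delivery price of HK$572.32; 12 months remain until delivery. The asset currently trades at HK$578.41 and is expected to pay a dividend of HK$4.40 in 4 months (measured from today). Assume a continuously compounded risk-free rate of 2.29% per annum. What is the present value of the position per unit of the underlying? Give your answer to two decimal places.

PV(remaining dividends) I = 4.40·e^(−0.0229·4/12) = 4.3665
Current forward F = (S − I)·e^(rT) = (578.41 − 4.3665)·e^(0.0229·12/12) = 574.0435 × 1.023164 = 587.3406
Value (long) = (F − K)·e^(−rT) = (587.3406 − 572.32) × 0.977360 = 14.6805
Short position value = −(long value) = -HK$14.68

-HK$14.68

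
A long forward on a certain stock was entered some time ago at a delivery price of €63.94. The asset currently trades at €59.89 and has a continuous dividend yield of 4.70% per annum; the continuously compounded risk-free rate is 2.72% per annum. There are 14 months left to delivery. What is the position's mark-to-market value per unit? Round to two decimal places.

-€5.25

Current fair forward for the remaining 14 months: F = S·e^((r − q)·T), (r − q) = 0.0272 − 0.0470 = -0.0198
F = 59.89 · e^(-0.0198 × 14/12) = 59.89 × 0.977165 = 58.5224
Value of long forward = (F − K)·e^(−rT) = (58.5224 − 63.94) · e^(−0.0272·14/12)
= -5.4176 × 0.968765 = -5.25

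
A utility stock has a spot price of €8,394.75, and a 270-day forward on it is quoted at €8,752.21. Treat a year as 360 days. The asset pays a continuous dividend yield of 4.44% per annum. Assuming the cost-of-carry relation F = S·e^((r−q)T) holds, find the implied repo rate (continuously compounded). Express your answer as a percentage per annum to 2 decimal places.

10.00%

From F = S·e^((r−q)T): (r − q) = ln(F/S)/T
ln(8752.21/8394.75) = ln(1.042581) = 0.041699
(r − q) = 0.041699 / (270/360) = 0.055599
r = ln(F/S)/T + q = 0.055599 + 0.0444 = 0.099999
r = 10.00%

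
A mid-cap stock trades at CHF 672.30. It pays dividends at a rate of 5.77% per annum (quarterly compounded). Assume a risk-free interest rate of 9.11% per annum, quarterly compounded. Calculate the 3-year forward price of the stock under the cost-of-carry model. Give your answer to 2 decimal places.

CHF 741.80

F = S · (1+r/4)^(4T) / (1+q/4)^(4T)
= 672.30 × 1.310271 / 1.187516 = 672.30 × 1.103371
F = CHF 741.80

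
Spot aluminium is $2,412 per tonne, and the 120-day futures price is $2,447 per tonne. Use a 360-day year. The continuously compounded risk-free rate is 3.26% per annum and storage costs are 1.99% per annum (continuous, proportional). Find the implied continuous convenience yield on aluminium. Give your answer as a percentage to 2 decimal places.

F = S·e^((r+u−y)T) ⇒ (r+u−y) = ln(F/S)/T
ln(2447/2412) = 0.014407; /T ⇒ 0.043221
y = r + u − ln(F/S)/T = 0.0326 + 0.0199 − 0.043221 = 0.009279
y = 0.93%

0.93%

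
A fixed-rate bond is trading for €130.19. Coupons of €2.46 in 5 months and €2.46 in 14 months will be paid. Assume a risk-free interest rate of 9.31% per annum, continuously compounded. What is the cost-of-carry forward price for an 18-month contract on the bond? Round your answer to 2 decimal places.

PV(coupons) I = 2.46·e^(−0.0931·5/12) + 2.46·e^(−0.0931·14/12)
I = 2.3664 + 2.2068 = 4.5732
F = (S − I)·e^(rT) = (130.19 − 4.5732) · e^(0.0931·18/12)
= 125.6168 · e^0.139650 = 125.6168 × 1.149871 = €144.44

€144.44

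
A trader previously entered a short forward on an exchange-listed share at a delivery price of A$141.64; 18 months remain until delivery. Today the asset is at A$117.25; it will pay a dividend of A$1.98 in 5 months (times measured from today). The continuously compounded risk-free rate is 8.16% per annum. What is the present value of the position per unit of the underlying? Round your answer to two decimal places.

PV(remaining dividends) I = 1.98·e^(−0.0816·5/12) = 1.9138
Current forward F = (S − I)·e^(rT) = (117.25 − 1.9138)·e^(0.0816·18/12) = 115.3362 × 1.130206 = 130.3537
Value (long) = (F − K)·e^(−rT) = (130.3537 − 141.64) × 0.884794 = -9.9861
Short position value = −(long value) = A$9.99

A$9.99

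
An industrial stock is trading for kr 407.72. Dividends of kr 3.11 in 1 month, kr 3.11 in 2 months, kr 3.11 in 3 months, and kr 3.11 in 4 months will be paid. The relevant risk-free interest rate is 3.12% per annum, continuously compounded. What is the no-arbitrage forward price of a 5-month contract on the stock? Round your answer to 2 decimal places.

kr 400.53

PV(dividends) I = 3.11·e^(−0.0312·1/12) + 3.11·e^(−0.0312·2/12) + 3.11·e^(−0.0312·3/12) + 3.11·e^(−0.0312·4/12)
I = 3.1019 + 3.0939 + 3.0858 + 3.0778 = 12.3594
F = (S − I)·e^(rT) = (407.72 − 12.3594) · e^(0.0312·5/12)
= 395.3606 · e^0.013000 = 395.3606 × 1.013085 = kr 400.53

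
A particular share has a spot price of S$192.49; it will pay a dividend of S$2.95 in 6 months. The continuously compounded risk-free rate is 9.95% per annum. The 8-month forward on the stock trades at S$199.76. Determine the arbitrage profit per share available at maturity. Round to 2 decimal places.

PV(dividends) I = 2.95·e^(−0.0995·6/12) = 2.8068
Fair forward F* = (S − I)·e^(rT) = (192.49 − 2.8068)·e^0.066333 = 189.6832 × 1.068582 = 202.6921
Market S$199.76 < fair 202.6921: forward underpriced → reverse cash-and-carry (short the stock, invest proceeds at r, pay the dividends, go long the forward).
Profit at T = |F_mkt − F*| = |199.76 − 202.6921| = S$2.93 per share

S$2.93 per share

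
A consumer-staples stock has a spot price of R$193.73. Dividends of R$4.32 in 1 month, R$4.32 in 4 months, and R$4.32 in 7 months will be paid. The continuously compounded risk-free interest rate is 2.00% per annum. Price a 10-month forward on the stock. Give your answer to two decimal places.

PV(dividends) I = 4.32·e^(−0.0200·1/12) + 4.32·e^(−0.0200·4/12) + 4.32·e^(−0.0200·7/12)
I = 4.3128 + 4.2913 + 4.2699 = 12.8740
F = (S − I)·e^(rT) = (193.73 − 12.8740) · e^(0.0200·10/12)
= 180.8560 · e^0.016667 = 180.8560 × 1.016807 = R$183.90

R$183.90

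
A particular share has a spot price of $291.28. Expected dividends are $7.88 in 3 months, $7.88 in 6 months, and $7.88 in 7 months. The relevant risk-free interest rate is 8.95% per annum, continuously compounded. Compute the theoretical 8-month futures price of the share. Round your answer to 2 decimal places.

$285.07

PV(dividends) I = 7.88·e^(−0.0895·3/12) + 7.88·e^(−0.0895·6/12) + 7.88·e^(−0.0895·7/12)
I = 7.7056 + 7.5351 + 7.4792 = 22.7199
F = (S − I)·e^(rT) = (291.28 − 22.7199) · e^(0.0895·8/12)
= 268.5601 · e^0.059667 = 268.5601 × 1.061483 = $285.07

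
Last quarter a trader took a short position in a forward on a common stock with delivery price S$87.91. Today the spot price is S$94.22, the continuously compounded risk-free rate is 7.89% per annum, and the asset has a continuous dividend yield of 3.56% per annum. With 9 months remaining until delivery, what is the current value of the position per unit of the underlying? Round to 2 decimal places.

Current fair forward for the remaining 9 months: F = S·e^((r − q)·T), (r − q) = 0.0789 − 0.0356 = 0.0433
F = 94.22 · e^(0.0433 × 9/12) = 94.22 × 1.033008 = 97.3300
Value of long forward = (F − K)·e^(−rT) = (97.3300 − 87.91) · e^(−0.0789·9/12)
= 9.4200 × 0.942542 = 8.88
Short position value = −(long value) = -S$8.88

-S$8.88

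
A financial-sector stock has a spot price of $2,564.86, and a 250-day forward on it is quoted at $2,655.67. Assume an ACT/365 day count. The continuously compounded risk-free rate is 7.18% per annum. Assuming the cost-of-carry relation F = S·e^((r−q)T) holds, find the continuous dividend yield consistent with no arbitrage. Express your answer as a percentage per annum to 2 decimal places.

From F = S·e^((r−q)T): (r − q) = ln(F/S)/T
ln(2655.67/2564.86) = ln(1.035405) = 0.034793
(r − q) = 0.034793 / (250/365) = 0.050798
q = r − ln(F/S)/T = 0.0718 − 0.050798 = 0.021002
q = 2.10%

2.10%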